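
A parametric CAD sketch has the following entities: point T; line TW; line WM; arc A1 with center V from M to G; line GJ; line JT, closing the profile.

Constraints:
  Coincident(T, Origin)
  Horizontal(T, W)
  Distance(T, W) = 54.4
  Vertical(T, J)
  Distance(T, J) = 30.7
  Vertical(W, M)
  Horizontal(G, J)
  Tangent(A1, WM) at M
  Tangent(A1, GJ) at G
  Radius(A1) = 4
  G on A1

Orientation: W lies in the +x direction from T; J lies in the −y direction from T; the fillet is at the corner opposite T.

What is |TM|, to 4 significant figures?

60.60

T is at the origin; TW is horizontal with |TW| = 54.4 and W on the +x side, so W = (54.40, 0.000). TJ is vertical with |TJ| = 30.7 and J on the −y side, so J = (0.000, -30.70). The virtual corner opposite T is at (54.40, -30.70). A1 meets WM tangentially, so VM is at right angles to WM and the tangent condition forces VG to be normal to GJ, with radius 4.0, so the center V sits 4.0 in from both sides at V = (50.40, -26.70). That places the tangent points at M = (54.40, -26.70) on WM and G = (50.40, -30.70) on GJ. Then |TM| = |M − T| = 60.60.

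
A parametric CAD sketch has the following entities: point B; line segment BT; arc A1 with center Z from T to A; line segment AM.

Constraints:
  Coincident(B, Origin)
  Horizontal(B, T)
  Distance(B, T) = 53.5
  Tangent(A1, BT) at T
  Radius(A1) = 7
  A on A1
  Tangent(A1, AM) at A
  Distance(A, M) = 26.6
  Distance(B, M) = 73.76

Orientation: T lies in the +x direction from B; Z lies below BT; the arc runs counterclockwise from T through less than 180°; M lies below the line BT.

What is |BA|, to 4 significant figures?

49.89

Checks: ∠(ZT, TB) = 90.00° ✓; |ZT| = 7.000 ✓; |ZA| = 7.000 ✓; ∠(ZA, AM) = 90.00° ✓; |AM| = 26.60 ✓; |BM| = 73.76 ✓.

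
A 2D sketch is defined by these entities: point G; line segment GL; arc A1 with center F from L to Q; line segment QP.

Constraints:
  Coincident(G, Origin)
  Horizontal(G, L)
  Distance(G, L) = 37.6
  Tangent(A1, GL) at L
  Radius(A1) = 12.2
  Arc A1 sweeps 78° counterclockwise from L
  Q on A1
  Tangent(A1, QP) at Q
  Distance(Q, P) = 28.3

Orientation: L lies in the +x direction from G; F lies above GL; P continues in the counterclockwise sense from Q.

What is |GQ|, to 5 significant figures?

50.467

G is at the origin; GL is horizontal with |GL| = 37.6 and L on the +x side, so L = (37.600, 0.0000). A1 meets GL tangentially, so FL is at right angles to GL, so F = L + (0, 12.2) = (37.600, 12.200). On A1, L sits at bearing -90° from F; a 78° counterclockwise sweep puts Q at bearing -12°, so Q = F + 12.2·(cos -12°, sin -12°) = (49.533, 9.6635). Then |GQ| = |Q − G| = 50.467.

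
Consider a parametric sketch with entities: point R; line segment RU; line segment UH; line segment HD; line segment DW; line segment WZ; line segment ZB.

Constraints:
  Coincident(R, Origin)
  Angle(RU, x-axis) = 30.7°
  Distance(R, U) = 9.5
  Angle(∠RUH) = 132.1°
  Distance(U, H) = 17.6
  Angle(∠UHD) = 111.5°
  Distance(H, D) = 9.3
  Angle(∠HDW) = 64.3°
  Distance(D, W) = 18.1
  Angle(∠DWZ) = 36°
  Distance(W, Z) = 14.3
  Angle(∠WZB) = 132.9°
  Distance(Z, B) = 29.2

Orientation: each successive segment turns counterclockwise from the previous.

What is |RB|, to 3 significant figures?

49.6

∠DWZ = 36.0° gives WZ at 46.8° from the x-axis; with |WZ| = 14.3, Z = (11.4, 19.6). ∠WZB = 132.9° gives ZB at 93.9° from the x-axis; with |ZB| = 29.2, B = (9.37, 48.8). Then |RB| = |B − R| = 49.6.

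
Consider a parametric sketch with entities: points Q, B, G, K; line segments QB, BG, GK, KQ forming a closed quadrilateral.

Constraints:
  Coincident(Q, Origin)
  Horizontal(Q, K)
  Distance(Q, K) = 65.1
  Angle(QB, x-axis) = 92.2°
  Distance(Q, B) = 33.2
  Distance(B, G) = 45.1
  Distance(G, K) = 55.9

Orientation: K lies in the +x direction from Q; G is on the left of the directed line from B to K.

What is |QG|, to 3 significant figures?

64.5

Q is at the origin; QK is horizontal with |QK| = 65.1 and K in +x, so K = (65.1, 0). QB runs at 92.2° with |QB| = 33.2, so B = (-1.27, 33.2). G is determined by |BG| = 45.1 and |GK| = 55.9 together: it lies at the intersection of circle(B, 45.1) and circle(K, 55.9). With |BK| = 74.2, the foot of the radical line on BK is 29.8 from B and the perpendicular offset is √(45.1² − 29.8²) = 33.9. Taking the left-of-BK solution: G = (40.5, 50.2).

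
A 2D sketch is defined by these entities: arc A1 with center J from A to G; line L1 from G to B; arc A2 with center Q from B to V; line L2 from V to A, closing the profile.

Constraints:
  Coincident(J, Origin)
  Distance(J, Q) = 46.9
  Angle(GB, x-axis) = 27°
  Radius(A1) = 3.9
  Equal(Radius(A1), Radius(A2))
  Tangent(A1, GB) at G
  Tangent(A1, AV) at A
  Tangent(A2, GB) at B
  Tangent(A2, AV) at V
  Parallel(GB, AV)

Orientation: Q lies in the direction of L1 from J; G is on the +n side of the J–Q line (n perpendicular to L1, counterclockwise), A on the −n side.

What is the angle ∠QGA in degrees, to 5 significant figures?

85.246°

The slot axis is L1's direction at 27.0°, so u = (cos 27.0°, sin 27.0°) = (0.89101, 0.45399) and n = (−sin 27.0°, cos 27.0°) = (-0.45399, 0.89101). J is at the origin and Q lies 46.9 along u from J, so Q = 46.9·u = (41.788, 21.292). Tangency of A1 to both parallel lines with radius 3.9 puts G and A at J ± 3.9·n: G = (-1.7706, 3.4749), A = (1.7706, -3.4749). Then cos ∠QGA = GQ·GA / (|GQ||GA|), giving 85.246°.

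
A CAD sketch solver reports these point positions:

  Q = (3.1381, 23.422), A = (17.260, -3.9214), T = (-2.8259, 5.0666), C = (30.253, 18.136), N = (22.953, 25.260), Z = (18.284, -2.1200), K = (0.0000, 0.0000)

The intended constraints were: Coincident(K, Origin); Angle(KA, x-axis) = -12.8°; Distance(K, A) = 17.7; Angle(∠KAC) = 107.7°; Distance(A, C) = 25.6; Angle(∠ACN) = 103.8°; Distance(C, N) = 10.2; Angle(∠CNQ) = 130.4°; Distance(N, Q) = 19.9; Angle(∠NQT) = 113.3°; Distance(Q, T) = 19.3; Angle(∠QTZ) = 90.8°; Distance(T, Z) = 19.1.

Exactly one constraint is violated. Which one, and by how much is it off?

Distance(T, Z) = 19.1 — off by 3.20.

K = (0.00, 0.00) ✓; KA at -12.80° ✓; |KA| = 17.70 ✓; ∠KAC = 107.7° ✓; |AC| = 25.60 ✓; ∠ACN = 103.8° ✓; |CN| = 10.20 ✓; ∠CNQ = 130.4° ✓; |NQ| = 19.90 ✓; ∠NQT = 113.3° ✓; |QT| = 19.30 ✓; ∠QTZ = 90.80° ✓; |TZ| = 22.30 ✗.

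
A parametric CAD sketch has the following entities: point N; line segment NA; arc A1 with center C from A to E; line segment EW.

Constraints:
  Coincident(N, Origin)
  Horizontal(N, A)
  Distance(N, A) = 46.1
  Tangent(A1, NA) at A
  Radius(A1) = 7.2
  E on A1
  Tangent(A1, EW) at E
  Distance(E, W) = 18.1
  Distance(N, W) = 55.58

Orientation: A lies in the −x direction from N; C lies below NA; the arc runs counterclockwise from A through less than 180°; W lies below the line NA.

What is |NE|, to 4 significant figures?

53.84

Checks: |CE| = 7.200 ✓; ∠(CE, EW) = 90.00° ✓; |EW| = 18.10 ✓; |NW| = 55.58 ✓.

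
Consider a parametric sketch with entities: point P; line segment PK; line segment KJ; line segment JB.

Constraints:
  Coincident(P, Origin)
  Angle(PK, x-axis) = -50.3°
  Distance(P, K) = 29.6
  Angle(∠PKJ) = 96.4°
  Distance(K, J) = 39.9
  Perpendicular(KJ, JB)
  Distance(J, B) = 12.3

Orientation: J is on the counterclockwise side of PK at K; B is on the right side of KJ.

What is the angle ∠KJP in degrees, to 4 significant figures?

34.25°

P is at the origin; PK runs at -50.3° with length 29.6, so K = 29.6·(cos -50.3°, sin -50.3°) = (18.91, -22.77). ∠PKJ = 96.4°, so KJ runs at -50.3° + (180° − 96.4°) = 33.30° from the x-axis; with |KJ| = 39.9, J = K + 39.9·(cos 33.30°, sin 33.30°) = (52.26, -0.8682). Then cos ∠KJP = JK·JP / (|JK||JP|), giving 34.25°.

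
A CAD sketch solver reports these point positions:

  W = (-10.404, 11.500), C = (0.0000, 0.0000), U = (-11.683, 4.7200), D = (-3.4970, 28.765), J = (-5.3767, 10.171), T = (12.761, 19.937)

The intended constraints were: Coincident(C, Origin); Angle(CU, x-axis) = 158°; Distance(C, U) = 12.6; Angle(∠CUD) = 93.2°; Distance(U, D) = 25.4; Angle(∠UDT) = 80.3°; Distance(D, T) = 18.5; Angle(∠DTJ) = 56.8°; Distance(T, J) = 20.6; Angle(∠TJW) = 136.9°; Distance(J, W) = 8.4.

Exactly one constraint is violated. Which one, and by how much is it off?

Distance(J, W) = 8.4 — off by 3.20.

C = (0.00, 0.00) ✓; CU at 158.0° ✓; |CU| = 12.60 ✓; ∠CUD = 93.20° ✓; |UD| = 25.40 ✓; ∠UDT = 80.30° ✓; |DT| = 18.50 ✓; ∠DTJ = 56.80° ✓; |TJ| = 20.60 ✓; ∠TJW = 136.9° ✓; |JW| = 5.200 ✗.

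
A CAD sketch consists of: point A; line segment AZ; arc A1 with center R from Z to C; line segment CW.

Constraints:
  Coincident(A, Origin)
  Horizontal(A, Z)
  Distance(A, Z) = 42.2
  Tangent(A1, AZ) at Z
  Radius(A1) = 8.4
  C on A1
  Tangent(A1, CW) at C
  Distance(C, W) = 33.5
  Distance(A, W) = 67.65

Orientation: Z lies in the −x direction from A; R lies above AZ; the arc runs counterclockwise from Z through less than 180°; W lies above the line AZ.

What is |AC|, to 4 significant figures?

37.57

Checks: A = (0.00, 0.00) ✓; |RC| = 8.400 ✓; ∠(RC, CW) = 90.00° ✓; |CW| = 33.50 ✓; |AW| = 67.65 ✓.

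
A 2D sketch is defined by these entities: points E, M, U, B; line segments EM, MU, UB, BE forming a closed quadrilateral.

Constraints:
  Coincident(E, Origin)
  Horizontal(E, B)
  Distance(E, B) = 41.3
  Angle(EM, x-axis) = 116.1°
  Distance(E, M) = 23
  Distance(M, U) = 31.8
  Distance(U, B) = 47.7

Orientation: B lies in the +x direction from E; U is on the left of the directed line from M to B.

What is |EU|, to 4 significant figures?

42.71

E is at the origin; EB is horizontal with |EB| = 41.3 and B in +x, so B = (41.3, 0). EM runs at 116.1° with |EM| = 23.0, so M = (-10.12, 20.65). U is determined by |MU| = 31.8 and |UB| = 47.7 together: it lies at the intersection of circle(M, 31.8) and circle(B, 47.7). With |MB| = 55.41, the foot of the radical line on MB is 16.30 from M and the perpendicular offset is √(31.8² − 16.30²) = 27.30. Taking the left-of-MB solution: U = (15.18, 39.92).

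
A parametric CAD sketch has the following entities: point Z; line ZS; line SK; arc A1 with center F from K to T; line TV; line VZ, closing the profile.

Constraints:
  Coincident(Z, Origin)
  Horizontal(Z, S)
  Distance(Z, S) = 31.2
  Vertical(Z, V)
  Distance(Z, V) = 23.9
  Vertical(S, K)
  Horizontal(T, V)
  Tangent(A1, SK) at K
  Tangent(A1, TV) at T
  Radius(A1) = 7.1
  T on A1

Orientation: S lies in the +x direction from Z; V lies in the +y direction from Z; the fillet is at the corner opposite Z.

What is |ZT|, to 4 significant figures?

33.94

The virtual corner opposite Z is at (31.20, 23.90). Since A1 is tangent to SK there, FK ⟂ SK and tangency of A1 to TV means the radius FT is perpendicular to TV, with radius 7.1, so the center F sits 7.1 in from both sides at F = (24.10, 16.80). That places the tangent points at K = (31.20, 16.80) on SK and T = (24.10, 23.90) on TV. Then |ZT| = |T − Z| = 33.94.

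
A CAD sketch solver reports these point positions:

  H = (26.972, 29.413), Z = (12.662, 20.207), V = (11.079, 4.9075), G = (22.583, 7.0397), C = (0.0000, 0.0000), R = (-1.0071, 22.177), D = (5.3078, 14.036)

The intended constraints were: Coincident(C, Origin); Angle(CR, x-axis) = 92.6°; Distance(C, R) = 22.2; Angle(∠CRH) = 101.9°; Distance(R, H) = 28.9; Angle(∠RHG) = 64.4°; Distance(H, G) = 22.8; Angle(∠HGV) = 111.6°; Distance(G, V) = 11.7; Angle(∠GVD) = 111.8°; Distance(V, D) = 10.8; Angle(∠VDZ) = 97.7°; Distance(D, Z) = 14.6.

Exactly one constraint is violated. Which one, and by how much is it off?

Distance(D, Z) = 14.6 — off by 5.00.

C = (0.00, 0.00) ✓; CR at 92.60° ✓; |CR| = 22.20 ✓; ∠CRH = 101.9° ✓; |RH| = 28.90 ✓; ∠RHG = 64.40° ✓; |HG| = 22.80 ✓; ∠HGV = 111.6° ✓; |GV| = 11.70 ✓; ∠GVD = 111.8° ✓; |VD| = 10.80 ✓; ∠VDZ = 97.70° ✓; |DZ| = 9.600 ✗.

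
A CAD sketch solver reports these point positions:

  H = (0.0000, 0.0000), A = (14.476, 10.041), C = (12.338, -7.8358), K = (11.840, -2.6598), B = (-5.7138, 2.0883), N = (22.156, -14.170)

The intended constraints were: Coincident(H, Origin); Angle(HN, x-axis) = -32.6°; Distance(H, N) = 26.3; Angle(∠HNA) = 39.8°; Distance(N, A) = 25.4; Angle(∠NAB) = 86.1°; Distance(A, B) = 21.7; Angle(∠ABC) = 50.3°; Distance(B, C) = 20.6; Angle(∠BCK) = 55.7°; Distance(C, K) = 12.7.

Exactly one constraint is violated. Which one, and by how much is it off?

Distance(C, K) = 12.7 — off by 7.50.

H = (0.00, 0.00) ✓; HN at -32.60° ✓; |HN| = 26.30 ✓; ∠HNA = 39.80° ✓; |NA| = 25.40 ✓; ∠NAB = 86.10° ✓; |AB| = 21.70 ✓; ∠ABC = 50.30° ✓; |BC| = 20.60 ✓; ∠BCK = 55.70° ✓; |CK| = 5.200 ✗.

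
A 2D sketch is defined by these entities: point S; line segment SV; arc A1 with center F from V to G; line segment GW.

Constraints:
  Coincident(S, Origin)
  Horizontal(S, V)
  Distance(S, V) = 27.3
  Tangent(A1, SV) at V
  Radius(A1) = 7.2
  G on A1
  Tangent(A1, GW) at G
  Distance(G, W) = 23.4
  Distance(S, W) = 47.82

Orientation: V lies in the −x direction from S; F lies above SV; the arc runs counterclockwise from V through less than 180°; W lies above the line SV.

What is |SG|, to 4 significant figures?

25.07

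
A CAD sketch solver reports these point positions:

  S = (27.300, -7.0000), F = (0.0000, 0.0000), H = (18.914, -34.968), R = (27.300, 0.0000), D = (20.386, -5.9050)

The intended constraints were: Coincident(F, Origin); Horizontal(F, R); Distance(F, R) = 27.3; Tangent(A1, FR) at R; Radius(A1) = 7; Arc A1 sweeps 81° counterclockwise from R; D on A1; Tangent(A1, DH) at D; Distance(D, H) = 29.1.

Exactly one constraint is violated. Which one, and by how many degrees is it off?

Tangent(A1, DH) at D — off by 6.10°.

F = (0.00, 0.00) ✓; F.y = 0.00, R.y = 0.00 ✓; |FR| = 27.30 ✓; ∠(SR, RF) = 90.00° ✓; |SR| = 7.000 ✓; bearing(S→D) − bearing(S→R) = 81.00° ✓; |SD| = 7.000 ✓; ∠(SD, DH) = 83.90° ✗; |DH| = 29.10 ✓.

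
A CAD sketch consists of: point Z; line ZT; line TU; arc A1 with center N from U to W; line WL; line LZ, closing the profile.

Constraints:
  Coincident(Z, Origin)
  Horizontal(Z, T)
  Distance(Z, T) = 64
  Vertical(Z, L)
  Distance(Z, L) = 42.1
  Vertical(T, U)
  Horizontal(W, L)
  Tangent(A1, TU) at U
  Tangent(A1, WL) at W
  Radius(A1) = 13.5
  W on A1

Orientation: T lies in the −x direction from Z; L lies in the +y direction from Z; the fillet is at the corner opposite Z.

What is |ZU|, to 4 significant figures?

70.10

The virtual corner opposite Z is at (-64.00, 42.10). Tangency of A1 to TU means the radius NU is perpendicular to TU and tangency of A1 to WL means the radius NW is perpendicular to WL, with radius 13.5, so the center N sits 13.5 in from both sides at N = (-50.50, 28.60). That places the tangent points at U = (-64.00, 28.60) on TU and W = (-50.50, 42.10) on WL. Then |ZU| = |U − Z| = 70.10.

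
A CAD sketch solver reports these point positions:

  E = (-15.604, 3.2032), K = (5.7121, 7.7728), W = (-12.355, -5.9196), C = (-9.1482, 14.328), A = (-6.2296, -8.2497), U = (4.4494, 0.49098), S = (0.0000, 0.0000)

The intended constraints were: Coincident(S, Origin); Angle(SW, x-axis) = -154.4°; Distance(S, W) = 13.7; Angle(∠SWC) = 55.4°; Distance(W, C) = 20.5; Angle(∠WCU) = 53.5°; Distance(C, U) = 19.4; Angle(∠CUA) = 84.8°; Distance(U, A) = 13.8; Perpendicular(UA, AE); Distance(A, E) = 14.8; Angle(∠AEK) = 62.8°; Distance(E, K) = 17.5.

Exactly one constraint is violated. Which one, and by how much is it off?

Distance(E, K) = 17.5 — off by 4.30.

S = (0.00, 0.00) ✓; SW at -154.4° ✓; |SW| = 13.70 ✓; ∠SWC = 55.40° ✓; |WC| = 20.50 ✓; ∠WCU = 53.50° ✓; |CU| = 19.40 ✓; ∠CUA = 84.80° ✓; |UA| = 13.80 ✓; ∠(UA, AE) = 90.00° ✓; |AE| = 14.80 ✓; ∠AEK = 62.80° ✓; |EK| = 21.80 ✗.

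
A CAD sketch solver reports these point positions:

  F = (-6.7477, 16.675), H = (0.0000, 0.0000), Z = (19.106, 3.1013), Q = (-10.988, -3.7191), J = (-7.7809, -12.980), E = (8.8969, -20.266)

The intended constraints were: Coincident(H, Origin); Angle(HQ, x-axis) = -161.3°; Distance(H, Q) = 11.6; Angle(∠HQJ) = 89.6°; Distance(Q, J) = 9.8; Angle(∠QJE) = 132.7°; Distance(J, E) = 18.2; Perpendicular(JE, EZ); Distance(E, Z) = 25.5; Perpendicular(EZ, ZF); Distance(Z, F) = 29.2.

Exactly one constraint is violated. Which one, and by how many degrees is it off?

Perpendicular(EZ, ZF) — off by 4.10°.

H = (0.00, 0.00) ✓; HQ at -161.3° ✓; |HQ| = 11.60 ✓; ∠HQJ = 89.60° ✓; |QJ| = 9.800 ✓; ∠QJE = 132.7° ✓; |JE| = 18.20 ✓; ∠(JE, EZ) = 90.00° ✓; |EZ| = 25.50 ✓; ∠(EZ, ZF) = 85.90° ✗; |ZF| = 29.20 ✓.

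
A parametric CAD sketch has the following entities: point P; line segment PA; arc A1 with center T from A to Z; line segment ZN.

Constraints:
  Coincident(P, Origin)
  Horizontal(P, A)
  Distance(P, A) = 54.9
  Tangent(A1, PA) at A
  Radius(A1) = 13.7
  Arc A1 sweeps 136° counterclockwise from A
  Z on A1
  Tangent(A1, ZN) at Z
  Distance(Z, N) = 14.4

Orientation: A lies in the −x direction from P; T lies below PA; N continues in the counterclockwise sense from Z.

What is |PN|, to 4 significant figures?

63.63

P is at the origin; P and A share the same y with |PA| = 54.9 and A on the −x side, so A = (-54.90, 0.000). A1 meets PA tangentially, so TA is at right angles to PA, so T = A + (0, -13.7) = (-54.90, -13.70). On A1, A sits at bearing 90° from T; a 136° counterclockwise sweep puts Z at bearing 226°, so Z = T + 13.7·(cos 226°, sin 226°) = (-64.42, -23.55). Since A1 is tangent to ZN there, TZ ⟂ ZN, so ZN runs along (−sin 226°, cos 226°); with |ZN| = 14.4, N = (-54.06, -33.56). Then |PN| = |N − P| = 63.63.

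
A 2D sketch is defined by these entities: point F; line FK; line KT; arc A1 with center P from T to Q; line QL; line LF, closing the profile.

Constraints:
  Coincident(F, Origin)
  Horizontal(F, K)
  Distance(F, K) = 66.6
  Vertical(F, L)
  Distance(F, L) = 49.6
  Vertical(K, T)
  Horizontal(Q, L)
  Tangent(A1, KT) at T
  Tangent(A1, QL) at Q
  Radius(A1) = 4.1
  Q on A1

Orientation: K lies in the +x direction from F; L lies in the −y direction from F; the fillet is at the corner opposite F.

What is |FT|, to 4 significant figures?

80.66

F is at the origin; FK is horizontal with |FK| = 66.6 and K on the +x side, so K = (66.60, 0.000). FL is vertical with |FL| = 49.6 and L on the −y side, so L = (0.000, -49.60). The virtual corner opposite F is at (66.60, -49.60). The tangent condition forces PT to be normal to KT and since A1 is tangent to QL there, PQ ⟂ QL, with radius 4.1, so the center P sits 4.1 in from both sides at P = (62.50, -45.50). That places the tangent points at T = (66.60, -45.50) on KT and Q = (62.50, -49.60) on QL. Then |FT| = |T − F| = 80.66.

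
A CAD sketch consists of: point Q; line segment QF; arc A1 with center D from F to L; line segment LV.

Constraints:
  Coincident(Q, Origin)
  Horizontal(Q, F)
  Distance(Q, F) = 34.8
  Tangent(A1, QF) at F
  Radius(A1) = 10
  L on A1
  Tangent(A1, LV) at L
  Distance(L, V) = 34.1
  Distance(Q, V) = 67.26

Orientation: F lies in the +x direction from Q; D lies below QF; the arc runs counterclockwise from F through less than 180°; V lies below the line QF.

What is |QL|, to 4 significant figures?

33.35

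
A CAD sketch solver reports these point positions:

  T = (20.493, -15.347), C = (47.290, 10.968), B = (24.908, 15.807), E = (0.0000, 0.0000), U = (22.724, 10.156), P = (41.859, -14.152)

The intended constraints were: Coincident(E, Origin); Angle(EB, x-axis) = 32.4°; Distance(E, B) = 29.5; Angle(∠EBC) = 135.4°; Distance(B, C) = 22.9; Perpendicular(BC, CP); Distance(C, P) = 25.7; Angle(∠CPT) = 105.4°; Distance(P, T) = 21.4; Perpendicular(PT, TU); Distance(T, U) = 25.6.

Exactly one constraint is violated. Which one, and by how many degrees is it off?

Perpendicular(PT, TU) — off by 8.20°.

E = (0.00, 0.00) ✓; EB at 32.40° ✓; |EB| = 29.50 ✓; ∠EBC = 135.4° ✓; |BC| = 22.90 ✓; ∠(BC, CP) = 90.00° ✓; |CP| = 25.70 ✓; ∠CPT = 105.4° ✓; |PT| = 21.40 ✓; ∠(PT, TU) = 98.20° ✗; |TU| = 25.60 ✓.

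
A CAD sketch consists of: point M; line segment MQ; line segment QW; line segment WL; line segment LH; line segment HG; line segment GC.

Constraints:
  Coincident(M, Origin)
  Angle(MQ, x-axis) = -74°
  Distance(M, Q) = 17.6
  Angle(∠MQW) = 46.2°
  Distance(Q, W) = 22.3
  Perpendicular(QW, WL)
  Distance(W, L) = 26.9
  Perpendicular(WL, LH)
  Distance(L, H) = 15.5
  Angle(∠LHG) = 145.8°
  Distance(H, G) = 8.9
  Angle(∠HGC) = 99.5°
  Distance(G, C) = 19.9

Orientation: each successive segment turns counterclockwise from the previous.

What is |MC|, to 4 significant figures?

9.927

M is at the origin; MQ runs at -74.0° with length 17.6, so Q = (4.851, -16.92). ∠MQW = 46.2° gives QW at 59.80° from the x-axis; with |QW| = 22.3, W = (16.07, 2.355). QW is perpendicular to WL, so WL runs at 149.8°; with |WL| = 26.9, L = (-7.180, 15.89). The perpendicularity gives LH at right angles to WL, so LH runs at -120.2°; with |LH| = 15.5, H = (-14.98, 2.490). ∠LHG = 145.8° gives HG at -86.00° from the x-axis; with |HG| = 8.9, G = (-14.36, -6.388). ∠HGC = 99.5° gives GC at -5.500° from the x-axis; with |GC| = 19.9, C = (5.452, -8.296). Then |MC| = |C − M| = 9.927.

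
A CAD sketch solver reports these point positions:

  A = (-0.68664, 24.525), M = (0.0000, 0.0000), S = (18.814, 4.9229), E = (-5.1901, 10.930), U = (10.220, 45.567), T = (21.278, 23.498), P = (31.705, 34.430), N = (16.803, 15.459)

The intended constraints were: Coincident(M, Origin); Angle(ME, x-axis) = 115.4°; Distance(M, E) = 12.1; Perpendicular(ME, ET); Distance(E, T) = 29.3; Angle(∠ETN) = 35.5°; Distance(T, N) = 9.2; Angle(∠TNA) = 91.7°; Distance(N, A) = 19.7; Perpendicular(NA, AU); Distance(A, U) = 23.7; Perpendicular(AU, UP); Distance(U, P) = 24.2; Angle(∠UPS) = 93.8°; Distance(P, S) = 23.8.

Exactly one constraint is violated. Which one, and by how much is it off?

Distance(P, S) = 23.8 — off by 8.40.

M = (0.00, 0.00) ✓; ME at 115.4° ✓; |ME| = 12.10 ✓; ∠(ME, ET) = 90.00° ✓; |ET| = 29.30 ✓; ∠ETN = 35.50° ✓; |TN| = 9.201 ✓; ∠TNA = 91.70° ✓; |NA| = 19.70 ✓; ∠(NA, AU) = 90.00° ✓; |AU| = 23.70 ✓; ∠(AU, UP) = 90.00° ✓; |UP| = 24.20 ✓; ∠UPS = 93.80° ✓; |PS| = 32.20 ✗.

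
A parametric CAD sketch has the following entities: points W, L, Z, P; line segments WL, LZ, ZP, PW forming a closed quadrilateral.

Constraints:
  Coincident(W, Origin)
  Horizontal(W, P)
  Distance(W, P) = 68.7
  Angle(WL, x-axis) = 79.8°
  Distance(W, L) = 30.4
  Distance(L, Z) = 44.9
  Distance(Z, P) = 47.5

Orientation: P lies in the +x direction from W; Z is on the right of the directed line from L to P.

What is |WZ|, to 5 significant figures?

25.396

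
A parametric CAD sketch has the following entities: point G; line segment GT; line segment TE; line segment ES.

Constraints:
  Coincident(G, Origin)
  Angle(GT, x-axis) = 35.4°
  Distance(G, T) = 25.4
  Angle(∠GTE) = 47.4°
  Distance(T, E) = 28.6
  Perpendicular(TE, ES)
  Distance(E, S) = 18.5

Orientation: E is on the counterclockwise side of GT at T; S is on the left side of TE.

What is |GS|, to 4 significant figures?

11.41

G is at the origin; GT runs at 35.4° with length 25.4, so T = 25.4·(cos 35.4°, sin 35.4°) = (20.70, 14.71). ∠GTE = 47.4°, so TE runs at 35.4° + (180° − 47.4°) = 168.0° from the x-axis; with |TE| = 28.6, E = T + 28.6·(cos 168.0°, sin 168.0°) = (-7.271, 20.66). The perpendicularity gives ES at right angles to TE; with |ES| = 18.5 on the left of TE, S = E + 18.5·(-0.2079, -0.9781) = (-11.12, 2.564). Then |GS| = |S − G| = 11.41.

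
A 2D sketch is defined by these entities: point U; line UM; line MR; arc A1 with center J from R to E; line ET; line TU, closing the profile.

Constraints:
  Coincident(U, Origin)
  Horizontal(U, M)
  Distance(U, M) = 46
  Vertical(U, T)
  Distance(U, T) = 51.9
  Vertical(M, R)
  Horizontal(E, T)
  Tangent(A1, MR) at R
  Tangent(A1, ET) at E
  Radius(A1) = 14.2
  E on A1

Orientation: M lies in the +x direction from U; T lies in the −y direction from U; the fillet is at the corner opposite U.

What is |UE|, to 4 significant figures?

60.87

U is at the origin; U and M share the same y with |UM| = 46.0 and M on the +x side, so M = (46.00, 0.000). UT is vertical with |UT| = 51.9 and T on the −y side, so T = (0.000, -51.90). The virtual corner opposite U is at (46.00, -51.90). A1 meets MR tangentially, so JR is at right angles to MR and since A1 is tangent to ET there, JE ⟂ ET, with radius 14.2, so the center J sits 14.2 in from both sides at J = (31.80, -37.70). That places the tangent points at R = (46.00, -37.70) on MR and E = (31.80, -51.90) on ET. Then |UE| = |E − U| = 60.87.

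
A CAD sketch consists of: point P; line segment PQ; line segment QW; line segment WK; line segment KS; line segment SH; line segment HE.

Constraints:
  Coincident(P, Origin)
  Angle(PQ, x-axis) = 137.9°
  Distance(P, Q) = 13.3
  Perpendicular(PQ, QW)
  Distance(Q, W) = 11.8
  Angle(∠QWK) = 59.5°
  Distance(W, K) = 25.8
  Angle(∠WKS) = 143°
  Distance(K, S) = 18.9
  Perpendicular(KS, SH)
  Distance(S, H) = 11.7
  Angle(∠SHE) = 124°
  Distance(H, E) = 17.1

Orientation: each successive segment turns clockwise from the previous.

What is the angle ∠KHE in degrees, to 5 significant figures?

65.759°

The perpendicularity gives SH at right angles to KS, so SH runs at 160.40°; with |SH| = 11.7, H = (-11.604, -20.828). ∠SHE = 124.0° gives HE at 104.40° from the x-axis; with |HE| = 17.1, E = (-15.857, -4.2647). Then cos ∠KHE = HK·HE / (|HK||HE|), giving 65.759°.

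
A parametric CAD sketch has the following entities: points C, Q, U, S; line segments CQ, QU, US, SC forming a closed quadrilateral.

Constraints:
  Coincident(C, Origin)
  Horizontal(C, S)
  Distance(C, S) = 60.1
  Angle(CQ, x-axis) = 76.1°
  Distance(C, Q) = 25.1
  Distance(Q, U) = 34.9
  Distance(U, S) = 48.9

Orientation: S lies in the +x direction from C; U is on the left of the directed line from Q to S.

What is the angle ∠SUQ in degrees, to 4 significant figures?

88.46°

Checks: |QU| = 34.90 ✓; |US| = 48.90 ✓.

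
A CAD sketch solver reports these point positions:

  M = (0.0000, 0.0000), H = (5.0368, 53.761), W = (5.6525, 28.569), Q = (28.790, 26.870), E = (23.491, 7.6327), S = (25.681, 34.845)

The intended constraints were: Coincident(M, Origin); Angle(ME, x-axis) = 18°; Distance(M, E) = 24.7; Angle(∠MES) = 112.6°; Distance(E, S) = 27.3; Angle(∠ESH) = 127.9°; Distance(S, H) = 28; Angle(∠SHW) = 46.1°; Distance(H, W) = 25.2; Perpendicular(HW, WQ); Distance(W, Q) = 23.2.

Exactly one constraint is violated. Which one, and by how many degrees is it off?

Perpendicular(HW, WQ) — off by 5.60°.

M = (0.00, 0.00) ✓; ME at 18.00° ✓; |ME| = 24.70 ✓; ∠MES = 112.6° ✓; |ES| = 27.30 ✓; ∠ESH = 127.9° ✓; |SH| = 28.00 ✓; ∠SHW = 46.10° ✓; |HW| = 25.20 ✓; ∠(HW, WQ) = 84.40° ✗; |WQ| = 23.20 ✓.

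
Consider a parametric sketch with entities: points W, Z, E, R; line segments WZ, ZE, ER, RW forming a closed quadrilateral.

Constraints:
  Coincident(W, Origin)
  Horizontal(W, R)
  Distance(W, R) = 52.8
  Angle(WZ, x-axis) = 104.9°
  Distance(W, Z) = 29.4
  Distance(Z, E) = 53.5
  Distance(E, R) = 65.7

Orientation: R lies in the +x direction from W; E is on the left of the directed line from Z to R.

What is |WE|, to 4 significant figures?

71.13

Checks: |ZE| = 53.50 ✓; |ER| = 65.70 ✓.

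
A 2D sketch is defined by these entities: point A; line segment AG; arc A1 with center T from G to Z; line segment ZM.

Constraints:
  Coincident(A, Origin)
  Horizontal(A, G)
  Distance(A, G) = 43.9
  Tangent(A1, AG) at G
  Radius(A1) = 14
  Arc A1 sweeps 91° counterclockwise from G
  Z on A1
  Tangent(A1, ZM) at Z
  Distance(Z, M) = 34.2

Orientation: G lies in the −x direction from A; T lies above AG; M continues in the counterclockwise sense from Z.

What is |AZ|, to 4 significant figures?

33.12

A is at the origin; A and G share the same y with |AG| = 43.9 and G on the −x side, so G = (-43.90, 0.000). The tangent condition forces TG to be normal to AG, so T = G + (0, 14) = (-43.90, 14.00). On A1, G sits at bearing -90° from T; a 91° counterclockwise sweep puts Z at bearing 1°, so Z = T + 14.0·(cos 1°, sin 1°) = (-29.90, 14.24). Then |AZ| = |Z − A| = 33.12.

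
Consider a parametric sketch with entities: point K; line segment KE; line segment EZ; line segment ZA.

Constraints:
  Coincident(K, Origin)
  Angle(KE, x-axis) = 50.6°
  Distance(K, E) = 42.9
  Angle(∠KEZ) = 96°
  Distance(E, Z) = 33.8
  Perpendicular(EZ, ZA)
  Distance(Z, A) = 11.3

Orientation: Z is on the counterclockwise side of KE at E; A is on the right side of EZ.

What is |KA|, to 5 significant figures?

66.166

K is at the origin; KE runs at 50.6° with length 42.9, so E = 42.9·(cos 50.6°, sin 50.6°) = (27.230, 33.150). ∠KEZ = 96.0°, so EZ runs at 50.6° + (180° − 96.0°) = 134.60° from the x-axis; with |EZ| = 33.8, Z = E + 33.8·(cos 134.60°, sin 134.60°) = (3.4972, 57.217). EZ ⟂ ZA; with |ZA| = 11.3 on the right of EZ, A = Z + 11.3·(0.71203, 0.70215) = (11.543, 65.151). Then |KA| = |A − K| = 66.166.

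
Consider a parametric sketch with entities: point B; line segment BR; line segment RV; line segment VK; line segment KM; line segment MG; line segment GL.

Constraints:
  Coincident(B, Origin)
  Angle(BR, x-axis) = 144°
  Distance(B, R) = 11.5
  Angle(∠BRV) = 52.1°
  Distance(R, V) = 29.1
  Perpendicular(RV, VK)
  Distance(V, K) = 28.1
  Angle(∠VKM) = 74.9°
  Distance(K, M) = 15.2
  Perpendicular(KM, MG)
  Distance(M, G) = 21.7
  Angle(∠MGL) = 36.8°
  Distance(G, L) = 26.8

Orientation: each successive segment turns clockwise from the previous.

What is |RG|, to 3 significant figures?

20.3

B is at the origin; BR runs at 144.0° with length 11.5, so R = (-9.30, 6.76). ∠BRV = 52.1° gives RV at 16.1° from the x-axis; with |RV| = 29.1, V = (18.7, 14.8). RV ⟂ VK, so VK runs at -73.9°; with |VK| = 28.1, K = (26.4, -12.2). ∠VKM = 74.9° gives KM at -179° from the x-axis; with |KM| = 15.2, M = (11.2, -12.4). KM is perpendicular to MG, so MG runs at 91.0°; with |MG| = 21.7, G = (10.9, 9.26). Then |RG| = |G − R| = 20.3.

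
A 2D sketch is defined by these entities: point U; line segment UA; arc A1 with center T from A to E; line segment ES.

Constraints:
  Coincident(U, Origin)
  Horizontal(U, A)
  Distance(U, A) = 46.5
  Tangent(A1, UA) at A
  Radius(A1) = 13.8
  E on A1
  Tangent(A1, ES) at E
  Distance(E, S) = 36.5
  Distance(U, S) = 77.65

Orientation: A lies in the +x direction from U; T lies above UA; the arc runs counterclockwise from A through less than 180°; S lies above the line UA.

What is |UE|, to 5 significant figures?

61.986

Checks: |TE| = 13.80 ✓; ∠(TE, ES) = 90.00° ✓; |ES| = 36.50 ✓; |US| = 77.65 ✓.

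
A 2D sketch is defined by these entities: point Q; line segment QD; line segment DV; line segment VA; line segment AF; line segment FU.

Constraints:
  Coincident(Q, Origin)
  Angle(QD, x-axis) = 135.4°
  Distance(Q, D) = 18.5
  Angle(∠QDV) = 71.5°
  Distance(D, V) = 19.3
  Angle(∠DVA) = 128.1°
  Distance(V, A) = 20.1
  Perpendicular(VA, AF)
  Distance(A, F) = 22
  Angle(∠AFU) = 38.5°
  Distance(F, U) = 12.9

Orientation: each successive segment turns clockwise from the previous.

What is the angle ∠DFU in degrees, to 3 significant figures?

39.5°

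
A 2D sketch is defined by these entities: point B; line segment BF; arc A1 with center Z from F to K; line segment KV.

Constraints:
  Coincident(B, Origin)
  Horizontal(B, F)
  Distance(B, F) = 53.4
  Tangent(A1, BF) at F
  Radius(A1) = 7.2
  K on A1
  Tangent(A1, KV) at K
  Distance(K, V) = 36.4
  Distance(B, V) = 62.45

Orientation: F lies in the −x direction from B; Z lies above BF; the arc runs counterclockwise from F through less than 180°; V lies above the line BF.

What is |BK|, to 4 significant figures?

46.72

Checks: |ZK| = 7.200 ✓; ∠(ZK, KV) = 90.00° ✓; |KV| = 36.40 ✓; |BV| = 62.45 ✓.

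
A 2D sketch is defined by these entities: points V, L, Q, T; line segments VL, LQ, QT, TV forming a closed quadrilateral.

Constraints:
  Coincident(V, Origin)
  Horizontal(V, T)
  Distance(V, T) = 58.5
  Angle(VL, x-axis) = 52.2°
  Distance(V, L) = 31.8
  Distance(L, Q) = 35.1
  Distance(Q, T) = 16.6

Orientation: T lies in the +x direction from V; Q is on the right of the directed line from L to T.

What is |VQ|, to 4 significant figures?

42.04

Checks: |LQ| = 35.10 ✓; |QT| = 16.60 ✓.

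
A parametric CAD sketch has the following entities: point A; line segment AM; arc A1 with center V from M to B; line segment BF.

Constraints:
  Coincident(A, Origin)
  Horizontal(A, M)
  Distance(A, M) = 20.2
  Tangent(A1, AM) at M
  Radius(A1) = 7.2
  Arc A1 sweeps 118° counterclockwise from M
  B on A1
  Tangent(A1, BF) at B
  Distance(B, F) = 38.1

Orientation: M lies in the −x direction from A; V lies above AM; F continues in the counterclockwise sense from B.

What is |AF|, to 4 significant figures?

54.43

A is at the origin; AM is horizontal with |AM| = 20.2 and M on the −x side, so M = (-20.20, 0.000). Since A1 is tangent to AM there, VM ⟂ AM, so V = M + (0, 7.2) = (-20.20, 7.200). On A1, M sits at bearing -90° from V; a 118° counterclockwise sweep puts B at bearing 28°, so B = V + 7.2·(cos 28°, sin 28°) = (-13.84, 10.58). The tangent condition forces VB to be normal to BF, so BF runs along (−sin 28°, cos 28°); with |BF| = 38.1, F = (-31.73, 44.22). Then |AF| = |F − A| = 54.43.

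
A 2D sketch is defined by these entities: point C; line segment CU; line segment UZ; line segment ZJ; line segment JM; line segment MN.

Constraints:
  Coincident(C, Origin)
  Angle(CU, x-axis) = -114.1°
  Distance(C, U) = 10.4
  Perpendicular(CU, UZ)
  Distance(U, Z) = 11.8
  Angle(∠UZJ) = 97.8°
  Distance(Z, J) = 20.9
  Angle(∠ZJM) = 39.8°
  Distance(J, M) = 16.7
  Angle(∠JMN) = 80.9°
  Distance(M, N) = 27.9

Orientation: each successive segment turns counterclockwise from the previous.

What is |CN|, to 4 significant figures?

30.31

C is at the origin; CU runs at -114.1° with length 10.4, so U = (-4.247, -9.493). CU is perpendicular to UZ, so UZ runs at -24.10°; with |UZ| = 11.8, Z = (6.525, -14.31). ∠UZJ = 97.8° gives ZJ at 58.10° from the x-axis; with |ZJ| = 20.9, J = (17.57, 3.432). ∠ZJM = 39.8° gives JM at -161.7° from the x-axis; with |JM| = 16.7, M = (1.714, -1.812). ∠JMN = 80.9° gives MN at -62.60° from the x-axis; with |MN| = 27.9, N = (14.55, -26.58). Then |CN| = |N − C| = 30.31.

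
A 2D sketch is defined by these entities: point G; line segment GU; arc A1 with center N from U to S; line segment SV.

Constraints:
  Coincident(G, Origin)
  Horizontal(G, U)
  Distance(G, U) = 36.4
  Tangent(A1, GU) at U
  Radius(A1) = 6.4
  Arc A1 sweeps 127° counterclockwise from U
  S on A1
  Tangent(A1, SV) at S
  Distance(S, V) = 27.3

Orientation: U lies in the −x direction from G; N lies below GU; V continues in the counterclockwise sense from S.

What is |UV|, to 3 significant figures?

34.0

G is at the origin; G and U share the same y with |GU| = 36.4 and U on the −x side, so U = (-36.4, 0.00). Tangency of A1 to GU means the radius NU is perpendicular to GU, so N = U + (0, -6.4) = (-36.4, -6.40). On A1, U sits at bearing 90° from N; a 127° counterclockwise sweep puts S at bearing 217°, so S = N + 6.4·(cos 217°, sin 217°) = (-41.5, -10.3). A1 meets SV tangentially, so NS is at right angles to SV, so SV runs along (−sin 217°, cos 217°); with |SV| = 27.3, V = (-25.1, -32.1). Then |UV| = |V − U| = 34.0.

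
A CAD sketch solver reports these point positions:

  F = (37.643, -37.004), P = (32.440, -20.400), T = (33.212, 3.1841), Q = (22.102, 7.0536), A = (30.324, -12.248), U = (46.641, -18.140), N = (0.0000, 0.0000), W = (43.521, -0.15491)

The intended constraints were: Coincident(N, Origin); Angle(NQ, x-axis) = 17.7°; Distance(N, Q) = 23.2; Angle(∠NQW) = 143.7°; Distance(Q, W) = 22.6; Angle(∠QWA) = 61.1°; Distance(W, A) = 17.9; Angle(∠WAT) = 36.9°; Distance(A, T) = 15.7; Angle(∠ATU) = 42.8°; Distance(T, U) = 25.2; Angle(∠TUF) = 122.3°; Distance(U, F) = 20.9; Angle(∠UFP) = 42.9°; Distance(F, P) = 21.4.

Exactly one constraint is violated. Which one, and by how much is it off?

Distance(F, P) = 21.4 — off by 4.00.

N = (0.00, 0.00) ✓; NQ at 17.70° ✓; |NQ| = 23.20 ✓; ∠NQW = 143.7° ✓; |QW| = 22.60 ✓; ∠QWA = 61.10° ✓; |WA| = 17.90 ✓; ∠WAT = 36.90° ✓; |AT| = 15.70 ✓; ∠ATU = 42.80° ✓; |TU| = 25.20 ✓; ∠TUF = 122.3° ✓; |UF| = 20.90 ✓; ∠UFP = 42.90° ✓; |FP| = 17.40 ✗.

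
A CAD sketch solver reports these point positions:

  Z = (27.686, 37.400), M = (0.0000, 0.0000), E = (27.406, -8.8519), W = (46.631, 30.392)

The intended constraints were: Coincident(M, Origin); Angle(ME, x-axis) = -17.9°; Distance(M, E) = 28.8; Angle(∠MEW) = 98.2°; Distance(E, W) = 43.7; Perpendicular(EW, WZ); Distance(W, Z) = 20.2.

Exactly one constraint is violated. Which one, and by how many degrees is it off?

Perpendicular(EW, WZ) — off by 5.80°.

M = (0.00, 0.00) ✓; ME at -17.90° ✓; |ME| = 28.80 ✓; ∠MEW = 98.20° ✓; |EW| = 43.70 ✓; ∠(EW, WZ) = 95.80° ✗; |WZ| = 20.20 ✓.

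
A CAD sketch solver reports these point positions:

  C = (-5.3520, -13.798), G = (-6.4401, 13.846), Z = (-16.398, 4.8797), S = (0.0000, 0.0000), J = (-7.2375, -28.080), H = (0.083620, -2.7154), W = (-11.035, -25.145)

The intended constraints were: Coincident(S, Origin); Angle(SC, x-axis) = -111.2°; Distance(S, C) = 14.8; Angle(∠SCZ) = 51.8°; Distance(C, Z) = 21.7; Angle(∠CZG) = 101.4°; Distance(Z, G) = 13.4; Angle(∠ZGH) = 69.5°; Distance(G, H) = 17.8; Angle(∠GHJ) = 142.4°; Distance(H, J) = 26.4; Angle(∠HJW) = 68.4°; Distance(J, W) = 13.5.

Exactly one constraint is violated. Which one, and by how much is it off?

Distance(J, W) = 13.5 — off by 8.70.

S = (0.00, 0.00) ✓; SC at -111.2° ✓; |SC| = 14.80 ✓; ∠SCZ = 51.80° ✓; |CZ| = 21.70 ✓; ∠CZG = 101.4° ✓; |ZG| = 13.40 ✓; ∠ZGH = 69.50° ✓; |GH| = 17.80 ✓; ∠GHJ = 142.4° ✓; |HJ| = 26.40 ✓; ∠HJW = 68.40° ✓; |JW| = 4.800 ✗.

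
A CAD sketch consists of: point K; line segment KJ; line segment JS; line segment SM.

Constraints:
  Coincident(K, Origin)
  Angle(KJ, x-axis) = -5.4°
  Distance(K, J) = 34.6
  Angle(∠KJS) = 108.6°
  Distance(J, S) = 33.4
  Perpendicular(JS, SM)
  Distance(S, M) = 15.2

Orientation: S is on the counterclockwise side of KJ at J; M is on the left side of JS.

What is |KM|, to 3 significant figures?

47.8

K is at the origin; KJ runs at -5.4° with length 34.6, so J = 34.6·(cos -5.4°, sin -5.4°) = (34.4, -3.26). ∠KJS = 108.6°, so JS runs at -5.4° + (180° − 108.6°) = 66.0° from the x-axis; with |JS| = 33.4, S = J + 33.4·(cos 66.0°, sin 66.0°) = (48.0, 27.3). The perpendicularity gives SM at right angles to JS; with |SM| = 15.2 on the left of JS, M = S + 15.2·(-0.914, 0.407) = (34.1, 33.4). Then |KM| = |M − K| = 47.8.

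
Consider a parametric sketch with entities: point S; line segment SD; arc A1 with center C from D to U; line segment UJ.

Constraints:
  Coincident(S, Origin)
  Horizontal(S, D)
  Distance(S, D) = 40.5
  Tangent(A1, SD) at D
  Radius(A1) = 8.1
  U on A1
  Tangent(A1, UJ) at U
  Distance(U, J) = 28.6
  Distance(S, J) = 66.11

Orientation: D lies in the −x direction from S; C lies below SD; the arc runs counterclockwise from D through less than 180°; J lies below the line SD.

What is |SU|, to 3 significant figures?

48.4

Checks: |CU| = 8.100 ✓; ∠(CU, UJ) = 90.00° ✓; |UJ| = 28.60 ✓; |SJ| = 66.11 ✓.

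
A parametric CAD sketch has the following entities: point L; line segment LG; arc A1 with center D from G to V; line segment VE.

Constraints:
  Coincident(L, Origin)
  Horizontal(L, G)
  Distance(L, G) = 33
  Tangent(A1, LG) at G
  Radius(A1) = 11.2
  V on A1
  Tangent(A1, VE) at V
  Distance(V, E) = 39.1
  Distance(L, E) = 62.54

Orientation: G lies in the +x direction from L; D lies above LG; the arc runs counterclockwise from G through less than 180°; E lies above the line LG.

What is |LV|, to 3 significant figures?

46.0

L is at the origin; LG is horizontal with |LG| = 33.0 and G on the +x side, so G = (33.0, 0.00). Tangency of A1 to LG means the radius DG is perpendicular to LG, so D = G + (0, 11.2) = (33.0, 11.2). Since DV ⟂ VE (tangency), |DE| = √(11.2² + 39.1²) = 40.7 regardless of where V sits on A1. So E lies on both circle(L, 62.54) and circle(D, 40.7); the above-LG intersection is E = (35.0, 51.8). V is the foot of the tangent from E: V = (43.9, 13.7).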